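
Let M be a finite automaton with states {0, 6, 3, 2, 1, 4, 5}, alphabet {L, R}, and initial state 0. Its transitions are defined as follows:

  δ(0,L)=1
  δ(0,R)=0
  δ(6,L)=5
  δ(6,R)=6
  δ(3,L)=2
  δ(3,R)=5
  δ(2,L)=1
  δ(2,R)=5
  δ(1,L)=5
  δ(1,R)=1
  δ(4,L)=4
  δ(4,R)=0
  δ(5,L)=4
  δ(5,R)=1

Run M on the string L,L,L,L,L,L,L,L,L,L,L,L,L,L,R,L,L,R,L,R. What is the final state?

start at 0
read 'L': 0 → 1
read 'L': 1 → 5
read 'L': 5 → 4
read 'L': 4 → 4
read 'L': 4 → 4
read 'L': 4 → 4
read 'L': 4 → 4
read 'L': 4 → 4
read 'L': 4 → 4
read 'L': 4 → 4
read 'L': 4 → 4
read 'L': 4 → 4
read 'L': 4 → 4
read 'L': 4 → 4
read 'R': 4 → 0
read 'L': 0 → 1
read 'L': 1 → 5
read 'R': 5 → 1
read 'L': 1 → 5
read 'R': 5 → 1

1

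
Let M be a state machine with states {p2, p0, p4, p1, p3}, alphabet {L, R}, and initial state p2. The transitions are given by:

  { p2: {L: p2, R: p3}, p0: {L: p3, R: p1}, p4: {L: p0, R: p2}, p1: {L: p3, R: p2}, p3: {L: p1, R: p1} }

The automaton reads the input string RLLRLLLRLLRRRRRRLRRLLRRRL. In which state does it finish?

Trace: p2 -R-> p3 -L-> p1 -L-> p3 -R-> p1 -L-> p3 -L-> p1 -L-> p3 -R-> p1 -L-> p3 -L-> p1 -R-> p2 -R-> p3 -R-> p1 -R-> p2 -R-> p3 -R-> p1 -L-> p3 -R-> p1 -R-> p2 -L-> p2 -L-> p2 -R-> p3 -R-> p1 -R-> p2 -L-> p2

p2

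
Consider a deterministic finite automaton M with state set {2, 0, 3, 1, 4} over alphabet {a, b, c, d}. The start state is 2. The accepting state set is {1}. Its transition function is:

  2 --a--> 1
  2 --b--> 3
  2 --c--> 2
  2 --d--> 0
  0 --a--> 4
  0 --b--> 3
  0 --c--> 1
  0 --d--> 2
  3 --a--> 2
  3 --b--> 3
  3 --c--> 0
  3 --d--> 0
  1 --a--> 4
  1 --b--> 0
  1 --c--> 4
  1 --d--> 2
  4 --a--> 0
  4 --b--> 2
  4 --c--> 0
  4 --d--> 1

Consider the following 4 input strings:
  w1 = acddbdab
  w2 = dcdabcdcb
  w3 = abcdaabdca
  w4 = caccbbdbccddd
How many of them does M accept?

w1: 2 → 1 → 4 → 1 → 2 → 3 → 0 → 4 → 2  → end 2, rejected
w2: 2 → 0 → 1 → 2 → 1 → 0 → 1 → 2 → 2 → 3  → end 3, rejected
w3: 2 → 1 → 0 → 1 → 2 → 1 → 4 → 2 → 0 → 1 → 4  → end 4, rejected
w4: 2 → 2 → 1 → 4 → 0 → 3 → 3 → 0 → 3 → 0 → 1 → 2 → 0 → 2  → end 2, rejected

0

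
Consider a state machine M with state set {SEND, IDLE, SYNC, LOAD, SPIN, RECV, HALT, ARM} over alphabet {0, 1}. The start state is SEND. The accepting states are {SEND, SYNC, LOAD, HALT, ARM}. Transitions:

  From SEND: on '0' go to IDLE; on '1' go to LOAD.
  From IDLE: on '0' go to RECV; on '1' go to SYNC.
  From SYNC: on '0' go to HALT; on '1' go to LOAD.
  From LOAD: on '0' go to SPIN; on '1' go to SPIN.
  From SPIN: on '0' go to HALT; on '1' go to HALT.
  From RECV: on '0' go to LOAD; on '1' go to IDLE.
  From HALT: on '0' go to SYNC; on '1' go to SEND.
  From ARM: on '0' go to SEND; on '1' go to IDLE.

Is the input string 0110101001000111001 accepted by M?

No

Trace: SEND -0-> IDLE -1-> SYNC -1-> LOAD -0-> SPIN -1-> HALT -0-> SYNC -1-> LOAD -0-> SPIN -0-> HALT -1-> SEND -0-> IDLE -0-> RECV -0-> LOAD -1-> SPIN -1-> HALT -1-> SEND -0-> IDLE -0-> RECV -1-> IDLE
End state IDLE is not accepting.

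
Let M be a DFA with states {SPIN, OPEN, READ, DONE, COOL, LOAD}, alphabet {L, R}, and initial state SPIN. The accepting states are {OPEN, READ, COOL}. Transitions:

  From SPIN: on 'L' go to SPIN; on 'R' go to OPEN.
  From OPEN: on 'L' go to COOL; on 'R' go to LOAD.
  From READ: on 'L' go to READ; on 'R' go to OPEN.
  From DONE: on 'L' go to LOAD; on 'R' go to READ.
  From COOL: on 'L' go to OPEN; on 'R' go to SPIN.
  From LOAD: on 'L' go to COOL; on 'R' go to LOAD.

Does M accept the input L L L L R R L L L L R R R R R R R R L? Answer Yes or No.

Yes

start at SPIN
read 'L': SPIN → SPIN
read 'L': SPIN → SPIN
read 'L': SPIN → SPIN
read 'L': SPIN → SPIN
read 'R': SPIN → OPEN
read 'R': OPEN → LOAD
read 'L': LOAD → COOL
read 'L': COOL → OPEN
read 'L': OPEN → COOL
read 'L': COOL → OPEN
read 'R': OPEN → LOAD
read 'R': LOAD → LOAD
read 'R': LOAD → LOAD
read 'R': LOAD → LOAD
read 'R': LOAD → LOAD
read 'R': LOAD → LOAD
read 'R': LOAD → LOAD
read 'R': LOAD → LOAD
read 'L': LOAD → COOL
End state COOL is accepting.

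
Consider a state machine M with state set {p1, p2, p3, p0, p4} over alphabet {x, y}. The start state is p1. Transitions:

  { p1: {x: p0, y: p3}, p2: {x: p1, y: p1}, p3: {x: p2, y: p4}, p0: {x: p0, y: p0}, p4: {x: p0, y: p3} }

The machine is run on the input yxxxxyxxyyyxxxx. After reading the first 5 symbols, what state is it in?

p0

p1 → p3 → p2 → p1 → p0 → p0
After 5 symbols: p0.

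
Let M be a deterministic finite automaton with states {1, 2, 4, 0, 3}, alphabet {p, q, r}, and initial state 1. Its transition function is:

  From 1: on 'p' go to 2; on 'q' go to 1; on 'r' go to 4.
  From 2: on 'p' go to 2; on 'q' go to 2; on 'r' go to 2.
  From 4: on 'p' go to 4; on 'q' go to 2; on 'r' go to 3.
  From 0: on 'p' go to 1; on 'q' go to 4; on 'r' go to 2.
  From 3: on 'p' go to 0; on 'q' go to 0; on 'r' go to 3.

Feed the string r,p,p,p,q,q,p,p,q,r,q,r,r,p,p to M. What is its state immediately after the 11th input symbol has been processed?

Trace: 1 -r-> 4 -p-> 4 -p-> 4 -p-> 4 -q-> 2 -q-> 2 -p-> 2 -p-> 2 -q-> 2 -r-> 2 -q-> 2
After 11 symbols: 2.

2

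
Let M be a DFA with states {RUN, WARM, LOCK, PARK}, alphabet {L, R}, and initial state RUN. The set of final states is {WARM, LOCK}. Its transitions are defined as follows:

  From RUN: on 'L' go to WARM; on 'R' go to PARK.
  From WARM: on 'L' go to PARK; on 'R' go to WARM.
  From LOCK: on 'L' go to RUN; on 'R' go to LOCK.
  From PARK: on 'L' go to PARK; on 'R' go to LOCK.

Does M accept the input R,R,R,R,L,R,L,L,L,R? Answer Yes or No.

Yes

start at RUN
read 'R': RUN → PARK
read 'R': PARK → LOCK
read 'R': LOCK → LOCK
read 'R': LOCK → LOCK
read 'L': LOCK → RUN
read 'R': RUN → PARK
read 'L': PARK → PARK
read 'L': PARK → PARK
read 'L': PARK → PARK
read 'R': PARK → LOCK
End state LOCK is accepting.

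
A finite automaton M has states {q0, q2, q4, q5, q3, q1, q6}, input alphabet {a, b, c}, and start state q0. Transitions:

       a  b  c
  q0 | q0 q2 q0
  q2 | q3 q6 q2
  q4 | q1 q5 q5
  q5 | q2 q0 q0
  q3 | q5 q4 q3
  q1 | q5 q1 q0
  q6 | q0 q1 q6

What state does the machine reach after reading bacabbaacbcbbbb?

q1

start at q0
read 'b': q0 → q2
read 'a': q2 → q3
read 'c': q3 → q3
read 'a': q3 → q5
read 'b': q5 → q0
read 'b': q0 → q2
read 'a': q2 → q3
read 'a': q3 → q5
read 'c': q5 → q0
read 'b': q0 → q2
read 'c': q2 → q2
read 'b': q2 → q6
read 'b': q6 → q1
read 'b': q1 → q1
read 'b': q1 → q1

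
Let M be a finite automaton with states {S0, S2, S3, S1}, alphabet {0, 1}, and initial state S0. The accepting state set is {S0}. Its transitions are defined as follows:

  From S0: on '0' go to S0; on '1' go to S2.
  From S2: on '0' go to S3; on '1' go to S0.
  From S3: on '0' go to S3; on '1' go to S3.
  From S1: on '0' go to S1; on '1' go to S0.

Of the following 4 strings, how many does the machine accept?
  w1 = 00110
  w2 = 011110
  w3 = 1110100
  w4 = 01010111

w1: Trace: S0 -0-> S0 -0-> S0 -1-> S2 -1-> S0 -0-> S0  → end S0, accepted
w2: Trace: S0 -0-> S0 -1-> S2 -1-> S0 -1-> S2 -1-> S0 -0-> S0  → end S0, accepted
w3: Trace: S0 -1-> S2 -1-> S0 -1-> S2 -0-> S3 -1-> S3 -0-> S3 -0-> S3  → end S3, rejected
w4: Trace: S0 -0-> S0 -1-> S2 -0-> S3 -1-> S3 -0-> S3 -1-> S3 -1-> S3 -1-> S3  → end S3, rejected

2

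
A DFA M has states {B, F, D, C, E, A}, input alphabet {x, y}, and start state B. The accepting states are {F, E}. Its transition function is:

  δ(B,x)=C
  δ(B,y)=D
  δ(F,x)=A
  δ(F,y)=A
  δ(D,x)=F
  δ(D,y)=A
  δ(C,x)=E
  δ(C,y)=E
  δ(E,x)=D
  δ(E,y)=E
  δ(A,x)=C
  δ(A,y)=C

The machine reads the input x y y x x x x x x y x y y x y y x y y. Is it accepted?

Trace: B -x-> C -y-> E -y-> E -x-> D -x-> F -x-> A -x-> C -x-> E -x-> D -y-> A -x-> C -y-> E -y-> E -x-> D -y-> A -y-> C -x-> E -y-> E -y-> E
End state E is accepting.

Yes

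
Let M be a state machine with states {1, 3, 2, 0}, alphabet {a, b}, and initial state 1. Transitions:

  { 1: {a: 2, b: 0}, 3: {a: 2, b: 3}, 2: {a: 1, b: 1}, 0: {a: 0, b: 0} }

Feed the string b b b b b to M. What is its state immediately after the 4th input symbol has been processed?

0

1 → 0 → 0 → 0 → 0
After 4 symbols: 0.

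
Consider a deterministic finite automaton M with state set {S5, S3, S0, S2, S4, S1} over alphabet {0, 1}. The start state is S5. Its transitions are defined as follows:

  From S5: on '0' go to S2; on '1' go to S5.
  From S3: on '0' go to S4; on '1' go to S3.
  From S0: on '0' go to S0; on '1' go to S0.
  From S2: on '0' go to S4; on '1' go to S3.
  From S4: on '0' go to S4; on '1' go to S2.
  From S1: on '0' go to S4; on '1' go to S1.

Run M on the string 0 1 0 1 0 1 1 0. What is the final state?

S4

S5 → S2 → S3 → S4 → S2 → S4 → S2 → S3 → S4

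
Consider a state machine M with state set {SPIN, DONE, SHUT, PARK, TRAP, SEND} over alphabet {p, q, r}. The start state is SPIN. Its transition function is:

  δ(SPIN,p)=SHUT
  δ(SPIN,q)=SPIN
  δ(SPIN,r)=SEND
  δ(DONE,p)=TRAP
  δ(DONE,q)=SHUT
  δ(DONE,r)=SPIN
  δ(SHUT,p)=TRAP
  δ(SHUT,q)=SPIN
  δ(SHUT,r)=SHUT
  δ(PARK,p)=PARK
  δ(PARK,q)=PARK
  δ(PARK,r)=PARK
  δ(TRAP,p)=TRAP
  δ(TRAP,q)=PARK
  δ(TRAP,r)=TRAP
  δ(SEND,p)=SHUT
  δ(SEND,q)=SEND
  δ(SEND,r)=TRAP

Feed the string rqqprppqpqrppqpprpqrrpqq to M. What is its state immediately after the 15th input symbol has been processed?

start at SPIN
read 'r': SPIN → SEND
read 'q': SEND → SEND
read 'q': SEND → SEND
read 'p': SEND → SHUT
read 'r': SHUT → SHUT
read 'p': SHUT → TRAP
read 'p': TRAP → TRAP
read 'q': TRAP → PARK
read 'p': PARK → PARK
read 'q': PARK → PARK
read 'r': PARK → PARK
read 'p': PARK → PARK
read 'p': PARK → PARK
read 'q': PARK → PARK
read 'p': PARK → PARK
After 15 symbols: PARK.

PARK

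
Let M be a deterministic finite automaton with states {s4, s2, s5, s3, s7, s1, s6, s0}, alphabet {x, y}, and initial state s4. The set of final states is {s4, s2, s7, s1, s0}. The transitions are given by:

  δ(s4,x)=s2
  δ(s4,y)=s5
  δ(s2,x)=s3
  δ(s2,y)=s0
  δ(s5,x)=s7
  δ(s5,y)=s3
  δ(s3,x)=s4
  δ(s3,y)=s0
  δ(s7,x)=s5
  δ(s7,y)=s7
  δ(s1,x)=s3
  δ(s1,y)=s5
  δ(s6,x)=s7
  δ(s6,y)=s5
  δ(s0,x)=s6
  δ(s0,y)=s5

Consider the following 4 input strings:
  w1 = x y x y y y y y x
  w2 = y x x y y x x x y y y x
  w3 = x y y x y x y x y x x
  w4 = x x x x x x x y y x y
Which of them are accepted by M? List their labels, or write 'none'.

w1: Trace: s4 -x-> s2 -y-> s0 -x-> s6 -y-> s5 -y-> s3 -y-> s0 -y-> s5 -y-> s3 -x-> s4  → end s4, accepted
w2: Trace: s4 -y-> s5 -x-> s7 -x-> s5 -y-> s3 -y-> s0 -x-> s6 -x-> s7 -x-> s5 -y-> s3 -y-> s0 -y-> s5 -x-> s7  → end s7, accepted
w3: Trace: s4 -x-> s2 -y-> s0 -y-> s5 -x-> s7 -y-> s7 -x-> s5 -y-> s3 -x-> s4 -y-> s5 -x-> s7 -x-> s5  → end s5, rejected
w4: Trace: s4 -x-> s2 -x-> s3 -x-> s4 -x-> s2 -x-> s3 -x-> s4 -x-> s2 -y-> s0 -y-> s5 -x-> s7 -y-> s7  → end s7, accepted

w1, w2, w4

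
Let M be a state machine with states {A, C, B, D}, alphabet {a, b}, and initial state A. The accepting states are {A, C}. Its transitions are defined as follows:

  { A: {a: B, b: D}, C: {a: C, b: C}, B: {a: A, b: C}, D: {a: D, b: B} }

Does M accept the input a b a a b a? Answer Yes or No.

Yes

Trace: A -a-> B -b-> C -a-> C -a-> C -b-> C -a-> C
End state C is accepting.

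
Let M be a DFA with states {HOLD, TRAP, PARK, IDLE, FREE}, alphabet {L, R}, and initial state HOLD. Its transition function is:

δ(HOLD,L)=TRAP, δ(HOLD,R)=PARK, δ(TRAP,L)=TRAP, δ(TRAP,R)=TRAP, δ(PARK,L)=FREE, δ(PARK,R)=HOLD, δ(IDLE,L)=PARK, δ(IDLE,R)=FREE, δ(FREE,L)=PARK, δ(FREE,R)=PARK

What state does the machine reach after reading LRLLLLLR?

HOLD → TRAP → TRAP → TRAP → TRAP → TRAP → TRAP → TRAP → TRAP

TRAP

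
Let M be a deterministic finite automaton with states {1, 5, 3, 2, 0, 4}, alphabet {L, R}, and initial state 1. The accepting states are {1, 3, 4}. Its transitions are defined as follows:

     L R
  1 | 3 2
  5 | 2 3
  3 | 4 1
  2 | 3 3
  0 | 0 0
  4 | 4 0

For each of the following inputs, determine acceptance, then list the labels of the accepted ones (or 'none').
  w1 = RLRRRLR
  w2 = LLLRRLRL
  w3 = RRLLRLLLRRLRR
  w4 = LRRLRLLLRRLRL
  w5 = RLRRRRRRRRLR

w1:
  start at 1
  read 'R': 1 → 2
  read 'L': 2 → 3
  read 'R': 3 → 1
  read 'R': 1 → 2
  read 'R': 2 → 3
  read 'L': 3 → 4
  read 'R': 4 → 0
  end 0, rejected
w2:
  start at 1
  read 'L': 1 → 3
  read 'L': 3 → 4
  read 'L': 4 → 4
  read 'R': 4 → 0
  read 'R': 0 → 0
  read 'L': 0 → 0
  read 'R': 0 → 0
  read 'L': 0 → 0
  end 0, rejected
w3:
  start at 1
  read 'R': 1 → 2
  read 'R': 2 → 3
  read 'L': 3 → 4
  read 'L': 4 → 4
  read 'R': 4 → 0
  read 'L': 0 → 0
  read 'L': 0 → 0
  read 'L': 0 → 0
  read 'R': 0 → 0
  read 'R': 0 → 0
  read 'L': 0 → 0
  read 'R': 0 → 0
  read 'R': 0 → 0
  end 0, rejected
w4:
  start at 1
  read 'L': 1 → 3
  read 'R': 3 → 1
  read 'R': 1 → 2
  read 'L': 2 → 3
  read 'R': 3 → 1
  read 'L': 1 → 3
  read 'L': 3 → 4
  read 'L': 4 → 4
  read 'R': 4 → 0
  read 'R': 0 → 0
  read 'L': 0 → 0
  read 'R': 0 → 0
  read 'L': 0 → 0
  end 0, rejected
w5:
  start at 1
  read 'R': 1 → 2
  read 'L': 2 → 3
  read 'R': 3 → 1
  read 'R': 1 → 2
  read 'R': 2 → 3
  read 'R': 3 → 1
  read 'R': 1 → 2
  read 'R': 2 → 3
  read 'R': 3 → 1
  read 'R': 1 → 2
  read 'L': 2 → 3
  read 'R': 3 → 1
  end 1, accepted

w5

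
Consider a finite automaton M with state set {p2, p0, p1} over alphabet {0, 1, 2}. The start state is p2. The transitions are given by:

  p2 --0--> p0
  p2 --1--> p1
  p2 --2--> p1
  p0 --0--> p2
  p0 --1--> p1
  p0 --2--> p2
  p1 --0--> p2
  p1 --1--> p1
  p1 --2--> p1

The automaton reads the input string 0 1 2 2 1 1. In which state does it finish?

p1

p2 → p0 → p1 → p1 → p1 → p1 → p1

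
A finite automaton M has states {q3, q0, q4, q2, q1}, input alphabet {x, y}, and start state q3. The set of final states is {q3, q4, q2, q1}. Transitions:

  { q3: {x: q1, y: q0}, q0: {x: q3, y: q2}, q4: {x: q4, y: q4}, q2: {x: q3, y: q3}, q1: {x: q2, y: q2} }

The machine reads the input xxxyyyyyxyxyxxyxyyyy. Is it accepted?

No

Trace: q3 -x-> q1 -x-> q2 -x-> q3 -y-> q0 -y-> q2 -y-> q3 -y-> q0 -y-> q2 -x-> q3 -y-> q0 -x-> q3 -y-> q0 -x-> q3 -x-> q1 -y-> q2 -x-> q3 -y-> q0 -y-> q2 -y-> q3 -y-> q0
End state q0 is not accepting.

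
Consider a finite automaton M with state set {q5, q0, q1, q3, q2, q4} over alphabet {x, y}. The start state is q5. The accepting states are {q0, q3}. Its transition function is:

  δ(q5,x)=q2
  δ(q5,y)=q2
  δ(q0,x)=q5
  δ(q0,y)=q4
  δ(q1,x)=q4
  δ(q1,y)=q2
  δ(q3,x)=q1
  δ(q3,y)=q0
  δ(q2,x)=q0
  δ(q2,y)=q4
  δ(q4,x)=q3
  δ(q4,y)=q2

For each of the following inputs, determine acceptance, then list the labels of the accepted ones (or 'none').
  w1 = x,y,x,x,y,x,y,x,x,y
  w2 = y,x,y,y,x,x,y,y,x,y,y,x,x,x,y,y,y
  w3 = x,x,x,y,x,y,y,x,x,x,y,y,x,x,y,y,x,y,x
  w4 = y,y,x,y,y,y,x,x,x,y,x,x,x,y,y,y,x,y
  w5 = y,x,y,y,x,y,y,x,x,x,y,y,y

none

w1: q5 → q2 → q4 → q3 → q1 → q2 → q0 → q4 → q3 → q1 → q2  → end q2, rejected
w2: q5 → q2 → q0 → q4 → q2 → q0 → q5 → q2 → q4 → q3 → q0 → q4 → q3 → q1 → q4 → q2 → q4 → q2  → end q2, rejected
w3: q5 → q2 → q0 → q5 → q2 → q0 → q4 → q2 → q0 → q5 → q2 → q4 → q2 → q0 → q5 → q2 → q4 → q3 → q0 → q5  → end q5, rejected
w4: q5 → q2 → q4 → q3 → q0 → q4 → q2 → q0 → q5 → q2 → q4 → q3 → q1 → q4 → q2 → q4 → q2 → q0 → q4  → end q4, rejected
w5: q5 → q2 → q0 → q4 → q2 → q0 → q4 → q2 → q0 → q5 → q2 → q4 → q2 → q4  → end q4, rejected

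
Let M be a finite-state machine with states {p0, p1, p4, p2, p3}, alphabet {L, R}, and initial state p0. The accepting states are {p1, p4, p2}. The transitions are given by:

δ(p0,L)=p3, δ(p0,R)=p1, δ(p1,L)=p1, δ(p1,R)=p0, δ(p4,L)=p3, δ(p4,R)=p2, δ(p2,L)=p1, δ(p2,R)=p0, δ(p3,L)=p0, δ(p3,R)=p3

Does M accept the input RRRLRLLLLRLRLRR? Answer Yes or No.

No

start at p0
read 'R': p0 → p1
read 'R': p1 → p0
read 'R': p0 → p1
read 'L': p1 → p1
read 'R': p1 → p0
read 'L': p0 → p3
read 'L': p3 → p0
read 'L': p0 → p3
read 'L': p3 → p0
read 'R': p0 → p1
read 'L': p1 → p1
read 'R': p1 → p0
read 'L': p0 → p3
read 'R': p3 → p3
read 'R': p3 → p3
End state p3 is not accepting.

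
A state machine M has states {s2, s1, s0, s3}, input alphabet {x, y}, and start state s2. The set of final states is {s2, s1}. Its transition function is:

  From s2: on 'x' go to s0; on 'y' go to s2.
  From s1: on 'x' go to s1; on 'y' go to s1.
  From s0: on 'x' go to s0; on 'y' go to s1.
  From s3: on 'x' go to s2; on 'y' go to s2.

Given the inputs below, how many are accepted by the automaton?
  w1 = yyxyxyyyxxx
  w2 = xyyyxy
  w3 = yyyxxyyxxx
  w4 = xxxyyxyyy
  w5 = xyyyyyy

w1:
  start at s2
  read 'y': s2 → s2
  read 'y': s2 → s2
  read 'x': s2 → s0
  read 'y': s0 → s1
  read 'x': s1 → s1
  read 'y': s1 → s1
  read 'y': s1 → s1
  read 'y': s1 → s1
  read 'x': s1 → s1
  read 'x': s1 → s1
  read 'x': s1 → s1
  end s1, accepted
w2:
  start at s2
  read 'x': s2 → s0
  read 'y': s0 → s1
  read 'y': s1 → s1
  read 'y': s1 → s1
  read 'x': s1 → s1
  read 'y': s1 → s1
  end s1, accepted
w3:
  start at s2
  read 'y': s2 → s2
  read 'y': s2 → s2
  read 'y': s2 → s2
  read 'x': s2 → s0
  read 'x': s0 → s0
  read 'y': s0 → s1
  read 'y': s1 → s1
  read 'x': s1 → s1
  read 'x': s1 → s1
  read 'x': s1 → s1
  end s1, accepted
w4:
  start at s2
  read 'x': s2 → s0
  read 'x': s0 → s0
  read 'x': s0 → s0
  read 'y': s0 → s1
  read 'y': s1 → s1
  read 'x': s1 → s1
  read 'y': s1 → s1
  read 'y': s1 → s1
  read 'y': s1 → s1
  end s1, accepted
w5:
  start at s2
  read 'x': s2 → s0
  read 'y': s0 → s1
  read 'y': s1 → s1
  read 'y': s1 → s1
  read 'y': s1 → s1
  read 'y': s1 → s1
  read 'y': s1 → s1
  end s1, accepted

5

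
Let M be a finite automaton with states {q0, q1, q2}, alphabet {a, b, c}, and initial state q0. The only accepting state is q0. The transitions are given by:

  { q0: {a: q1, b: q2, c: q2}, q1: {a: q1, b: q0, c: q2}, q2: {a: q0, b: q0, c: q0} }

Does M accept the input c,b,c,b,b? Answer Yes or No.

q0 → q2 → q0 → q2 → q0 → q2
End state q2 is not accepting.

No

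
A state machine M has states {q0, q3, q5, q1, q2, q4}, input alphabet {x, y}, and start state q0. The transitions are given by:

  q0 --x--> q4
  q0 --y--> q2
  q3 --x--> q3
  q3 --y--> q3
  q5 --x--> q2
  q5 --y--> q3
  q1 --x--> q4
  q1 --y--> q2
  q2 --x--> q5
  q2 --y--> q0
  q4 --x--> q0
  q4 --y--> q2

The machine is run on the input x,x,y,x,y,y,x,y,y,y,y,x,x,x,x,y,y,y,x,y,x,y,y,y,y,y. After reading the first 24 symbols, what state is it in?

q0 → q4 → q0 → q2 → q5 → q3 → q3 → q3 → q3 → q3 → q3 → q3 → q3 → q3 → q3 → q3 → q3 → q3 → q3 → q3 → q3 → q3 → q3 → q3 → q3
After 24 symbols: q3.

q3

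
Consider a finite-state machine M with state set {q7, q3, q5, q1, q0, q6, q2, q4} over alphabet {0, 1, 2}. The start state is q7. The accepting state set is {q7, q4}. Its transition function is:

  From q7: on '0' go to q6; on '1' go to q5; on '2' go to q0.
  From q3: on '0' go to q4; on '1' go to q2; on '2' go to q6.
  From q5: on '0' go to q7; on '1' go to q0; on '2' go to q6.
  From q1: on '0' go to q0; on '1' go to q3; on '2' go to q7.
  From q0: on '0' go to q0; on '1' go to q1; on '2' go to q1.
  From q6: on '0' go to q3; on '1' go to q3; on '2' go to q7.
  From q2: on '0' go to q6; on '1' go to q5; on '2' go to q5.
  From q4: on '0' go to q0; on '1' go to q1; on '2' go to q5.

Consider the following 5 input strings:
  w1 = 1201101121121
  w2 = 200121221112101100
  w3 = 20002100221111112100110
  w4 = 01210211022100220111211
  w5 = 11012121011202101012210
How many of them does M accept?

w1: q7 → q5 → q6 → q3 → q2 → q5 → q7 → q5 → q0 → q1 → q3 → q2 → q5 → q0  → end q0, rejected
w2: q7 → q0 → q0 → q0 → q1 → q7 → q5 → q6 → q7 → q5 → q0 → q1 → q7 → q5 → q7 → q5 → q0 → q0 → q0  → end q0, rejected
w3: q7 → q0 → q0 → q0 → q0 → q1 → q3 → q4 → q0 → q1 → q7 → q5 → q0 → q1 → q3 → q2 → q5 → q6 → q3 → q4 → q0 → q1 → q3 → q4  → end q4, accepted
w4: q7 → q6 → q3 → q6 → q3 → q4 → q5 → q0 → q1 → q0 → q1 → q7 → q5 → q7 → q6 → q7 → q0 → q0 → q1 → q3 → q2 → q5 → q0 → q1  → end q1, rejected
w5: q7 → q5 → q0 → q0 → q1 → q7 → q5 → q6 → q3 → q4 → q1 → q3 → q6 → q3 → q6 → q3 → q4 → q1 → q0 → q1 → q7 → q0 → q1 → q0  → end q0, rejected

1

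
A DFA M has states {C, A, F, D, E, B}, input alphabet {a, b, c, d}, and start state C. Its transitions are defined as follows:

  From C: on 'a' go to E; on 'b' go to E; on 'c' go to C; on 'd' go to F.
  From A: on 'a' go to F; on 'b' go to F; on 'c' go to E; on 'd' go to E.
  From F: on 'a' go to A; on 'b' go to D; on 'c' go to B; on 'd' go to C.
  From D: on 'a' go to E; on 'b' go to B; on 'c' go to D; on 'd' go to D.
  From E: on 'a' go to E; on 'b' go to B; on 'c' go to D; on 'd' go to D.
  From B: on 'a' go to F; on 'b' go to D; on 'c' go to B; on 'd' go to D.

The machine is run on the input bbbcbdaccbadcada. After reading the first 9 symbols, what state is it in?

C → E → B → D → D → B → D → E → D → D
After 9 symbols: D.

D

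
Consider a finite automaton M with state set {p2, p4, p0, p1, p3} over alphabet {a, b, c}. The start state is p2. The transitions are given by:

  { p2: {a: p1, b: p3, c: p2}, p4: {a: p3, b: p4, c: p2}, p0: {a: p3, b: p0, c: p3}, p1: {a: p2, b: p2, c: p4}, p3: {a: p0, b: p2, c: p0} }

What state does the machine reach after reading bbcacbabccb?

start at p2
read 'b': p2 → p3
read 'b': p3 → p2
read 'c': p2 → p2
read 'a': p2 → p1
read 'c': p1 → p4
read 'b': p4 → p4
read 'a': p4 → p3
read 'b': p3 → p2
read 'c': p2 → p2
read 'c': p2 → p2
read 'b': p2 → p3

p3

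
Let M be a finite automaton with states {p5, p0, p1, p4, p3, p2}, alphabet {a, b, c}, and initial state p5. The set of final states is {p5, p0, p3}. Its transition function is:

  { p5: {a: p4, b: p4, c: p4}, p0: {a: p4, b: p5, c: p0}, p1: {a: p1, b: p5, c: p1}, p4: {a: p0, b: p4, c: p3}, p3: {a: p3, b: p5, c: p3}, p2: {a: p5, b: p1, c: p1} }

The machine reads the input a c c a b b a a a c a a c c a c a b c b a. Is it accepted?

Yes

p5 → p4 → p3 → p3 → p3 → p5 → p4 → p0 → p4 → p0 → p0 → p4 → p0 → p0 → p0 → p4 → p3 → p3 → p5 → p4 → p4 → p0
End state p0 is accepting.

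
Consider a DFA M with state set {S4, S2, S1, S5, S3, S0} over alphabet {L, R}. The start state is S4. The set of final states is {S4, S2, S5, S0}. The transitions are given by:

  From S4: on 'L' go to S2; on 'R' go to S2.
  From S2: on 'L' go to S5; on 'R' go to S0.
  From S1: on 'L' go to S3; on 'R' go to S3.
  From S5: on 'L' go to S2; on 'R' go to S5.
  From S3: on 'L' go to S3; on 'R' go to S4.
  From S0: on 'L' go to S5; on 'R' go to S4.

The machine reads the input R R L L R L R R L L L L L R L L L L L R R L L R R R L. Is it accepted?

S4 → S2 → S0 → S5 → S2 → S0 → S5 → S5 → S5 → S2 → S5 → S2 → S5 → S2 → S0 → S5 → S2 → S5 → S2 → S5 → S5 → S5 → S2 → S5 → S5 → S5 → S5 → S2
End state S2 is accepting.

Yes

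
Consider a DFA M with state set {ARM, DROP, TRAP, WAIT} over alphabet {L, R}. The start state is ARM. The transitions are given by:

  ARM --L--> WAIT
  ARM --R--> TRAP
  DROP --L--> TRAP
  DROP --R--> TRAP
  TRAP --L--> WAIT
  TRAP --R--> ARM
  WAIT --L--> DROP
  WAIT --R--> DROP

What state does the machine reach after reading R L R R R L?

ARM → TRAP → WAIT → DROP → TRAP → ARM → WAIT

WAIT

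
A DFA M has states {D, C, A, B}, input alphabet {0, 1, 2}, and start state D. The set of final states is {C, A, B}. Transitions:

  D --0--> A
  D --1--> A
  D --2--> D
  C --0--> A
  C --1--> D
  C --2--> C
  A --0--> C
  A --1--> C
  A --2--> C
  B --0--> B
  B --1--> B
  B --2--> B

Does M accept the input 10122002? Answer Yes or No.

Yes

start at D
read '1': D → A
read '0': A → C
read '1': C → D
read '2': D → D
read '2': D → D
read '0': D → A
read '0': A → C
read '2': C → C
End state C is accepting.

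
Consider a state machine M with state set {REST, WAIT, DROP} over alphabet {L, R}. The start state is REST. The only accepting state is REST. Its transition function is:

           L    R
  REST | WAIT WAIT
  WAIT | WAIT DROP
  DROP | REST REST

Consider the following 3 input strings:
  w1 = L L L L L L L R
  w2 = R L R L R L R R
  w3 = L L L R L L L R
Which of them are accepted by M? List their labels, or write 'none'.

w2

w1: REST → WAIT → WAIT → WAIT → WAIT → WAIT → WAIT → WAIT → DROP  → end DROP, rejected
w2: REST → WAIT → WAIT → DROP → REST → WAIT → WAIT → DROP → REST  → end REST, accepted
w3: REST → WAIT → WAIT → WAIT → DROP → REST → WAIT → WAIT → DROP  → end DROP, rejected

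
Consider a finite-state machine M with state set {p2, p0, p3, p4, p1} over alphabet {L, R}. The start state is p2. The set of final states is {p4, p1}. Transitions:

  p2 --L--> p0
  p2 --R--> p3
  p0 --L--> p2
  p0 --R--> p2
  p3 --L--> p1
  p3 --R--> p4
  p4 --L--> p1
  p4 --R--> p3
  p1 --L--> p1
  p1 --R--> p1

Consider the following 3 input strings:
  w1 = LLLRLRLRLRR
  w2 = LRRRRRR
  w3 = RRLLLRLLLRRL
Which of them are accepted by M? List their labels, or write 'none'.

w1:
  start at p2
  read 'L': p2 → p0
  read 'L': p0 → p2
  read 'L': p2 → p0
  read 'R': p0 → p2
  read 'L': p2 → p0
  read 'R': p0 → p2
  read 'L': p2 → p0
  read 'R': p0 → p2
  read 'L': p2 → p0
  read 'R': p0 → p2
  read 'R': p2 → p3
  end p3, rejected
w2:
  start at p2
  read 'L': p2 → p0
  read 'R': p0 → p2
  read 'R': p2 → p3
  read 'R': p3 → p4
  read 'R': p4 → p3
  read 'R': p3 → p4
  read 'R': p4 → p3
  end p3, rejected
w3:
  start at p2
  read 'R': p2 → p3
  read 'R': p3 → p4
  read 'L': p4 → p1
  read 'L': p1 → p1
  read 'L': p1 → p1
  read 'R': p1 → p1
  read 'L': p1 → p1
  read 'L': p1 → p1
  read 'L': p1 → p1
  read 'R': p1 → p1
  read 'R': p1 → p1
  read 'L': p1 → p1
  end p1, accepted

w3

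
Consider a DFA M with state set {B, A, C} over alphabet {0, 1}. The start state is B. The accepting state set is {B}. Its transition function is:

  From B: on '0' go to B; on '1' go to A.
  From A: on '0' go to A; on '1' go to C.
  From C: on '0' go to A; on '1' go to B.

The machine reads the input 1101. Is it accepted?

No

B → A → C → A → C
End state C is not accepting.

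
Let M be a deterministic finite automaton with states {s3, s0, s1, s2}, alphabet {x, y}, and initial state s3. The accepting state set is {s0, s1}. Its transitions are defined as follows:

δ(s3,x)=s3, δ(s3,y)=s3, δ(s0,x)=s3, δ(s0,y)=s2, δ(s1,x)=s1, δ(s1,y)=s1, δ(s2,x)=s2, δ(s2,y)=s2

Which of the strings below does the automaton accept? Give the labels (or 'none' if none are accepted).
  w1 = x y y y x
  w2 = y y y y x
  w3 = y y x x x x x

w1: Trace: s3 -x-> s3 -y-> s3 -y-> s3 -y-> s3 -x-> s3  → end s3, rejected
w2: Trace: s3 -y-> s3 -y-> s3 -y-> s3 -y-> s3 -x-> s3  → end s3, rejected
w3: Trace: s3 -y-> s3 -y-> s3 -x-> s3 -x-> s3 -x-> s3 -x-> s3 -x-> s3  → end s3, rejected

none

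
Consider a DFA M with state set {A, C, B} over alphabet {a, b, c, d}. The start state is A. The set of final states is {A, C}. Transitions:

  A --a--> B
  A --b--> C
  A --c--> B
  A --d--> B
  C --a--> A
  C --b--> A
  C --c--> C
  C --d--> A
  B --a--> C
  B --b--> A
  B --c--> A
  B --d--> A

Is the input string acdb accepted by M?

Yes

start at A
read 'a': A → B
read 'c': B → A
read 'd': A → B
read 'b': B → A
End state A is accepting.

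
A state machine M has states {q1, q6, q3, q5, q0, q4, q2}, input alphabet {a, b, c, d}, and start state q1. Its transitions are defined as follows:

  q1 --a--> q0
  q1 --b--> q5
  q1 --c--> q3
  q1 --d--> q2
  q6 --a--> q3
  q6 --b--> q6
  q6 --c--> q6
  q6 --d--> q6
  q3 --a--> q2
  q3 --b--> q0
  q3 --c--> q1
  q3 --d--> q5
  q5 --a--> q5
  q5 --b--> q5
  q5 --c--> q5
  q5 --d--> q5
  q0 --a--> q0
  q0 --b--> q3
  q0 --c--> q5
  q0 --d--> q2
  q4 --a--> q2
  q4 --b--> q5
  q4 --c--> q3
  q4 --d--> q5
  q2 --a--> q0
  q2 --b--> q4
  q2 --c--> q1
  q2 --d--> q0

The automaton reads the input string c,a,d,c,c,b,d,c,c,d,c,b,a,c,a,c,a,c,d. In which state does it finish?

q5

q1 → q3 → q2 → q0 → q5 → q5 → q5 → q5 → q5 → q5 → q5 → q5 → q5 → q5 → q5 → q5 → q5 → q5 → q5 → q5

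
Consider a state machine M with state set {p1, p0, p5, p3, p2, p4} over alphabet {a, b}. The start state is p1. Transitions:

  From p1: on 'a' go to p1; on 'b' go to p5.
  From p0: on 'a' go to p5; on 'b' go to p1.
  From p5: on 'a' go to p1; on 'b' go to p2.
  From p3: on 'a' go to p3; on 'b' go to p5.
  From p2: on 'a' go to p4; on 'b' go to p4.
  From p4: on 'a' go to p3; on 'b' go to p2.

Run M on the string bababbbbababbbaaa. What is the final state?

p3

start at p1
read 'b': p1 → p5
read 'a': p5 → p1
read 'b': p1 → p5
read 'a': p5 → p1
read 'b': p1 → p5
read 'b': p5 → p2
read 'b': p2 → p4
read 'b': p4 → p2
read 'a': p2 → p4
read 'b': p4 → p2
read 'a': p2 → p4
read 'b': p4 → p2
read 'b': p2 → p4
read 'b': p4 → p2
read 'a': p2 → p4
read 'a': p4 → p3
read 'a': p3 → p3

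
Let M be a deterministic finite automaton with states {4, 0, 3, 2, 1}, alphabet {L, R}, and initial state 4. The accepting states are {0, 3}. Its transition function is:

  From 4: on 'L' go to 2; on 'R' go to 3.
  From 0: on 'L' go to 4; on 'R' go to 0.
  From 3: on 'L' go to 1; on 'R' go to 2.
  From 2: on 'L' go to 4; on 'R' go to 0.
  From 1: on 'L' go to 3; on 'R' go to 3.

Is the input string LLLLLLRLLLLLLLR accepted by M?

Trace: 4 -L-> 2 -L-> 4 -L-> 2 -L-> 4 -L-> 2 -L-> 4 -R-> 3 -L-> 1 -L-> 3 -L-> 1 -L-> 3 -L-> 1 -L-> 3 -L-> 1 -R-> 3
End state 3 is accepting.

Yes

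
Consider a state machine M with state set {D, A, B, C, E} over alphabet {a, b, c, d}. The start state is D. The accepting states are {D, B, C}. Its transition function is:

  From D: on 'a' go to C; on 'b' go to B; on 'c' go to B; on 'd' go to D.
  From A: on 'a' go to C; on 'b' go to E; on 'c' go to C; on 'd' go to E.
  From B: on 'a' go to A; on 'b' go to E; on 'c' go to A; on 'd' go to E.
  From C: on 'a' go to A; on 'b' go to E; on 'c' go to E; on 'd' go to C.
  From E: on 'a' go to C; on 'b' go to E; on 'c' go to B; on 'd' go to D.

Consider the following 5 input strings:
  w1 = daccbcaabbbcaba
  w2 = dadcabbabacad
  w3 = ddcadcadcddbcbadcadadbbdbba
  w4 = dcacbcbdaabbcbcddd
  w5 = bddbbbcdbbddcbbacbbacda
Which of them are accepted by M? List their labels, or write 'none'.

w1, w2, w3, w4, w5

w1: D → D → C → E → B → E → B → A → C → E → E → E → B → A → E → C  → end C, accepted
w2: D → D → C → C → E → C → E → E → C → E → C → E → C → C  → end C, accepted
w3: D → D → D → B → A → E → B → A → E → B → E → D → B → A → E → C → C → E → C → C → A → E → E → E → D → B → E → C  → end C, accepted
w4: D → D → B → A → C → E → B → E → D → C → A → E → E → B → E → B → E → D → D  → end D, accepted
w5: D → B → E → D → B → E → E → B → E → E → E → D → D → B → E → E → C → E → E → E → C → E → D → C  → end C, accepted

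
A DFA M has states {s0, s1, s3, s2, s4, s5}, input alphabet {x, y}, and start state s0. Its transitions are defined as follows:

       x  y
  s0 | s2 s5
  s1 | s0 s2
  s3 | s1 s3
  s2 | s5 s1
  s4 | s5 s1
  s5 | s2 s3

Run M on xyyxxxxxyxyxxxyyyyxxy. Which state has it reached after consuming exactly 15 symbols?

s3

Trace: s0 -x-> s2 -y-> s1 -y-> s2 -x-> s5 -x-> s2 -x-> s5 -x-> s2 -x-> s5 -y-> s3 -x-> s1 -y-> s2 -x-> s5 -x-> s2 -x-> s5 -y-> s3
After 15 symbols: s3.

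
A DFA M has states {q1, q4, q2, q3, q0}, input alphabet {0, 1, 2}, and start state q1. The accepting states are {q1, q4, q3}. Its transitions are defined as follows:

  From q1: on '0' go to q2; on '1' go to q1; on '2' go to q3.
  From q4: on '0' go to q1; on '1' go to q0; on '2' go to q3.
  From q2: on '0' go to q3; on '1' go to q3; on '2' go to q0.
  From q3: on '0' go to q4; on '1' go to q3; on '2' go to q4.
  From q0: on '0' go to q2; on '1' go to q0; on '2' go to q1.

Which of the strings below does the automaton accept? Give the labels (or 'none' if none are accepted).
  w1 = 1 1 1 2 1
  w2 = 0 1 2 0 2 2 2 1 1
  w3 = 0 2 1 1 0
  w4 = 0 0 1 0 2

w1: Trace: q1 -1-> q1 -1-> q1 -1-> q1 -2-> q3 -1-> q3  → end q3, accepted
w2: Trace: q1 -0-> q2 -1-> q3 -2-> q4 -0-> q1 -2-> q3 -2-> q4 -2-> q3 -1-> q3 -1-> q3  → end q3, accepted
w3: Trace: q1 -0-> q2 -2-> q0 -1-> q0 -1-> q0 -0-> q2  → end q2, rejected
w4: Trace: q1 -0-> q2 -0-> q3 -1-> q3 -0-> q4 -2-> q3  → end q3, accepted

w1, w2, w4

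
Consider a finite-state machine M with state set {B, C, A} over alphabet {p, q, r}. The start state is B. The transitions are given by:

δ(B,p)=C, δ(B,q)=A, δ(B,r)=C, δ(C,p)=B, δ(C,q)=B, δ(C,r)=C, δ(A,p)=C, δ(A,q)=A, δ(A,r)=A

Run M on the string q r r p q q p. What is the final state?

C

B → A → A → A → C → B → A → C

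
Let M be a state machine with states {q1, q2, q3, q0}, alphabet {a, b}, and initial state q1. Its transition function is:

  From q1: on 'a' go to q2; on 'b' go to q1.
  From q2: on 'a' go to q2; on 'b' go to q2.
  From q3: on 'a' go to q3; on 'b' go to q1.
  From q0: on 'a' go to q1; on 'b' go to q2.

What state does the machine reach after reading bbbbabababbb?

start at q1
read 'b': q1 → q1
read 'b': q1 → q1
read 'b': q1 → q1
read 'b': q1 → q1
read 'a': q1 → q2
read 'b': q2 → q2
read 'a': q2 → q2
read 'b': q2 → q2
read 'a': q2 → q2
read 'b': q2 → q2
read 'b': q2 → q2
read 'b': q2 → q2

q2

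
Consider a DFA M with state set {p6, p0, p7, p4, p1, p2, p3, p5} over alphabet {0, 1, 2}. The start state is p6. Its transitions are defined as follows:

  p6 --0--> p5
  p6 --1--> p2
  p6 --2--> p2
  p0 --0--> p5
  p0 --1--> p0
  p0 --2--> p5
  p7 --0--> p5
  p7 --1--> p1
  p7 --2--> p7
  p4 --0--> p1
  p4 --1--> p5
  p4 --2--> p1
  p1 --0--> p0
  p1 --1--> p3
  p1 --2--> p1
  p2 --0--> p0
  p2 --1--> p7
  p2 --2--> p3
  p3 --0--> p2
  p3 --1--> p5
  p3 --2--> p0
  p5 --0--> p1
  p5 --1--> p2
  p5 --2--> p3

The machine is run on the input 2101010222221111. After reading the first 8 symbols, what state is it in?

p6 → p2 → p7 → p5 → p2 → p0 → p0 → p5 → p3
After 8 symbols: p3.

p3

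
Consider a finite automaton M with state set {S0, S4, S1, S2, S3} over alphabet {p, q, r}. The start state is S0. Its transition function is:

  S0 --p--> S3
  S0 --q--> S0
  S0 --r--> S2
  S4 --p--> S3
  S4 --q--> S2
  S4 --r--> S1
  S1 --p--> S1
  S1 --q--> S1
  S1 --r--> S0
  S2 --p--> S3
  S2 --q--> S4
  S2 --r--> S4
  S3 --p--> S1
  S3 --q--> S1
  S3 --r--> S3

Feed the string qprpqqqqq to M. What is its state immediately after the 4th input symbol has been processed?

S1

Trace: S0 -q-> S0 -p-> S3 -r-> S3 -p-> S1
After 4 symbols: S1.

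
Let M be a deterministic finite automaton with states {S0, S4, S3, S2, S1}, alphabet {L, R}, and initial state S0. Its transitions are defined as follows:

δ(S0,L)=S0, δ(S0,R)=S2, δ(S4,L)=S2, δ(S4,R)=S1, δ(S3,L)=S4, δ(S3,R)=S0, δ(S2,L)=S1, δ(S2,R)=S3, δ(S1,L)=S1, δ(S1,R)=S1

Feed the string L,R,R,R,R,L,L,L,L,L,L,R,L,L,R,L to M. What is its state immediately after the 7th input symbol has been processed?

start at S0
read 'L': S0 → S0
read 'R': S0 → S2
read 'R': S2 → S3
read 'R': S3 → S0
read 'R': S0 → S2
read 'L': S2 → S1
read 'L': S1 → S1
After 7 symbols: S1.

S1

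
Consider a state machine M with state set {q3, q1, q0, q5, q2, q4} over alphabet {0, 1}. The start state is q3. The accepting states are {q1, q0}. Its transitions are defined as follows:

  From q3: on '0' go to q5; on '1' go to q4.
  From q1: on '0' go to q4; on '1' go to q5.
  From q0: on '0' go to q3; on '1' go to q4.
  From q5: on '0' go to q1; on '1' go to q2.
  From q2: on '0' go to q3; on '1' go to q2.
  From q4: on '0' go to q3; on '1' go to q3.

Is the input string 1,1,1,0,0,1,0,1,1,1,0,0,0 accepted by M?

start at q3
read '1': q3 → q4
read '1': q4 → q3
read '1': q3 → q4
read '0': q4 → q3
read '0': q3 → q5
read '1': q5 → q2
read '0': q2 → q3
read '1': q3 → q4
read '1': q4 → q3
read '1': q3 → q4
read '0': q4 → q3
read '0': q3 → q5
read '0': q5 → q1
End state q1 is accepting.

Yes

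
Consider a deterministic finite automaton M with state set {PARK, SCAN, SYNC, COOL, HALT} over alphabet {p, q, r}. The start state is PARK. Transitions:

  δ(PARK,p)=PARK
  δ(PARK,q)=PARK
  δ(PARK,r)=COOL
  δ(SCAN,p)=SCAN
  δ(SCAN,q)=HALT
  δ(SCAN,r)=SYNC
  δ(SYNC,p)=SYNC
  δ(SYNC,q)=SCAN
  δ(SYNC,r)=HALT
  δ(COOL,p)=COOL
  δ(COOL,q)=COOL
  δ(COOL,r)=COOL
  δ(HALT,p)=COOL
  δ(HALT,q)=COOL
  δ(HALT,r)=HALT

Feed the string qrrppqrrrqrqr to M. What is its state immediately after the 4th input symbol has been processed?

Trace: PARK -q-> PARK -r-> COOL -r-> COOL -p-> COOL
After 4 symbols: COOL.

COOL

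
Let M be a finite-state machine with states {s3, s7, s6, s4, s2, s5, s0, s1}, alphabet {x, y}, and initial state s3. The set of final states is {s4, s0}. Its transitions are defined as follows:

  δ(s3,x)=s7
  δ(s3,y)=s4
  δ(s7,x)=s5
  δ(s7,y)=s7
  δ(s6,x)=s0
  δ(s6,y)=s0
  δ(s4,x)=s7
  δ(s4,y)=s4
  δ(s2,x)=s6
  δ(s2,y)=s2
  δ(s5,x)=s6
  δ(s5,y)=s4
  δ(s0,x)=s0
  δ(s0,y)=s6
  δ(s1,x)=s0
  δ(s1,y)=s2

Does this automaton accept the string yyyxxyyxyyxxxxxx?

s3 → s4 → s4 → s4 → s7 → s5 → s4 → s4 → s7 → s7 → s7 → s5 → s6 → s0 → s0 → s0 → s0
End state s0 is accepting.

Yes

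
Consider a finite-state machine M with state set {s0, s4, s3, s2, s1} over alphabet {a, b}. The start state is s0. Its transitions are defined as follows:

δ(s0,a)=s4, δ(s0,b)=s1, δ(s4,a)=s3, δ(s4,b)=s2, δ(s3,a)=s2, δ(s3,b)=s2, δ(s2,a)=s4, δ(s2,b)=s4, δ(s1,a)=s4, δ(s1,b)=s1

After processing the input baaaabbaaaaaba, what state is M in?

s3

s0 → s1 → s4 → s3 → s2 → s4 → s2 → s4 → s3 → s2 → s4 → s3 → s2 → s4 → s3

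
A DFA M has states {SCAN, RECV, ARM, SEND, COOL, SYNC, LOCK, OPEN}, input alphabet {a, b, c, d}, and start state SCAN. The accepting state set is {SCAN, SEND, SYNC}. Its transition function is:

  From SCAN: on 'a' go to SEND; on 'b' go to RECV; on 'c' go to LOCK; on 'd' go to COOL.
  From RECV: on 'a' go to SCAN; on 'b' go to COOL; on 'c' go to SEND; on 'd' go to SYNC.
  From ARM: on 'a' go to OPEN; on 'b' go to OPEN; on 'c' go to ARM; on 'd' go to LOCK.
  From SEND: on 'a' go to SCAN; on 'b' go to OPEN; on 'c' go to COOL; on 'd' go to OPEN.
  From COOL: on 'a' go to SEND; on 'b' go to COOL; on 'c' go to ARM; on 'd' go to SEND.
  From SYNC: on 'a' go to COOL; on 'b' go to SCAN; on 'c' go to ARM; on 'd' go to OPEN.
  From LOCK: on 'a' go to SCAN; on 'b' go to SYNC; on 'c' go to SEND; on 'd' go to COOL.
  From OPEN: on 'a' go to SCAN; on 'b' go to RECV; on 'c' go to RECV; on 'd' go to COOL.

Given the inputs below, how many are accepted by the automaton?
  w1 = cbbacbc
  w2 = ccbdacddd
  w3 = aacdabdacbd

1

w1:
  start at SCAN
  read 'c': SCAN → LOCK
  read 'b': LOCK → SYNC
  read 'b': SYNC → SCAN
  read 'a': SCAN → SEND
  read 'c': SEND → COOL
  read 'b': COOL → COOL
  read 'c': COOL → ARM
  end ARM, rejected
w2:
  start at SCAN
  read 'c': SCAN → LOCK
  read 'c': LOCK → SEND
  read 'b': SEND → OPEN
  read 'd': OPEN → COOL
  read 'a': COOL → SEND
  read 'c': SEND → COOL
  read 'd': COOL → SEND
  read 'd': SEND → OPEN
  read 'd': OPEN → COOL
  end COOL, rejected
w3:
  start at SCAN
  read 'a': SCAN → SEND
  read 'a': SEND → SCAN
  read 'c': SCAN → LOCK
  read 'd': LOCK → COOL
  read 'a': COOL → SEND
  read 'b': SEND → OPEN
  read 'd': OPEN → COOL
  read 'a': COOL → SEND
  read 'c': SEND → COOL
  read 'b': COOL → COOL
  read 'd': COOL → SEND
  end SEND, accepted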